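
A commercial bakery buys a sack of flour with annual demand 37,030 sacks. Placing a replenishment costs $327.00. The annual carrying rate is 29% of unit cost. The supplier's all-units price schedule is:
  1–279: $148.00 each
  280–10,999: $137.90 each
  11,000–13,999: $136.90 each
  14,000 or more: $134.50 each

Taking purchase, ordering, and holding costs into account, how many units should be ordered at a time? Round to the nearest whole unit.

Q* ≈ 778 sacks

Holding cost per unit per year at price C is H = 0.29·C.
Evaluate total cost at each tier's feasible EOQ or, if the EOQ is below the tier, at the tier's minimum quantity.
Tier 1 ($148.00): EOQ = 751.2 exceeds tier's upper bound 279, so this tier is dominated.
EOQ at $137.90 = 778.2 (feasible in tier 2): TC = 37,030×$137.90 + (37,030/778.2)×327 + (778.2/2)×0.29×$137.90 = $5,137,557.52.
EOQ at $136.90 = 781.0 < 11000, so use break Q=11000: TC = 37,030×$136.90 + (37,030/11000.0)×327 + (11000.0/2)×0.29×$136.90 = $5,288,863.30.
EOQ at $134.50 = 788.0 < 14000, so use break Q=14000: TC = 37,030×$134.50 + (37,030/14000.0)×327 + (14000.0/2)×0.29×$134.50 = $5,254,434.92.
Lowest total cost is $5,137,557.52 at Q = 778.2.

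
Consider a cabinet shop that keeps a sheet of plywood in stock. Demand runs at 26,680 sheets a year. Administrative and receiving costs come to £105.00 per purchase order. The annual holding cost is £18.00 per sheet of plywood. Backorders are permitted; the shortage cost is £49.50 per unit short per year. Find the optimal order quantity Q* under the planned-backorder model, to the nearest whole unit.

With planned backorders, Q* = √(2DS/H) · √((H+B)/B).
√(2DS/H) = √(2 × 26,680 × 105 / 18) = 557.913.
√((H+B)/B) = √((18+49.5)/49.5) = 1.1677.
Q* ≈ 651.502.

Q* ≈ 652 sheets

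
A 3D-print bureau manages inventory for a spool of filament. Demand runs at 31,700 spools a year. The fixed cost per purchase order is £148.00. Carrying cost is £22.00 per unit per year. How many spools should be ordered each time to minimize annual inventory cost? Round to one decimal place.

Q* ≈ 653.1 spools

EOQ = √(2DS / H) = √(2 × 31,700 × 148 / 22).
= √(9,383,200 / 22) = √426,509.0909 ≈ 653.077.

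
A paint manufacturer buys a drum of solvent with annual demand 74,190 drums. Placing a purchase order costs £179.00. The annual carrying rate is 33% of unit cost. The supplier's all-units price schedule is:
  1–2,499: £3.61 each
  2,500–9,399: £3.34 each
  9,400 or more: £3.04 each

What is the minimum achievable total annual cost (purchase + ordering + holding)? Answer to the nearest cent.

Holding cost per unit per year at price C is H = 0.33·C.
Candidates are each tier's EOQ (if it falls in that tier) and each price-break quantity.
Tier 1 (£3.61): EOQ = 4721.8 exceeds tier's upper bound 2499, so this tier is dominated.
EOQ at £3.34 = 4908.9 (feasible in tier 2): TC = 74,190×£3.34 + (74,190/4908.9)×179 + (4908.9/2)×0.33×£3.34 = £253,205.19.
EOQ at £3.04 = 5145.4 < 9400, so use break Q=9400: TC = 74,190×£3.04 + (74,190/9400.0)×179 + (9400.0/2)×0.33×£3.04 = £231,665.41.
Lowest total cost among the candidates is at Q = 9400.0.

TC* ≈ £231,665.41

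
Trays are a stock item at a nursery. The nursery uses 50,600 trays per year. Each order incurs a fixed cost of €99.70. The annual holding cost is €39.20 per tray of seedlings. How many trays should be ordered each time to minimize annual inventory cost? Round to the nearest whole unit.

EOQ = √(2DS / H) = √(2 × 50,600 × 99.7 / 39.2).
= √(10,089,640 / 39.2) = √257,388.7755 ≈ 507.335.

Q* ≈ 507 trays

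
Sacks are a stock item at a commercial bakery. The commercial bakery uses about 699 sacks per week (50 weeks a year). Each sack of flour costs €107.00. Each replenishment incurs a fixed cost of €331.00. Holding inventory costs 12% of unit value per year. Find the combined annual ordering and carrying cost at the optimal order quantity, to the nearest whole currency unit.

TC* ≈ €17,236

Annual demand D = 699 × 50 = 34,950.
Holding cost H = 0.12 × €107.00 = €12.8400 per unit per year.
EOQ = √(2DS/H) = √(2 × 34,950 × 331 / 12.84) ≈ 1342.36.
At Q*, ordering cost (D/Q*)S equals holding cost (Q*/2)H, each = √(DSH/2).
Minimum total = √(2DSH) = √(2 × 34,950 × 331 × 12.84) ≈ 17235.945.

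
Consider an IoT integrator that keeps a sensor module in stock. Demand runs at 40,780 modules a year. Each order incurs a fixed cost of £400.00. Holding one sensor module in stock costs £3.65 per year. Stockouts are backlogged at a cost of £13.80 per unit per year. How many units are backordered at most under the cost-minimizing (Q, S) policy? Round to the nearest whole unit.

S* ≈ 703 modules

With planned backorders, Q* = √(2DS/H) · √((H+B)/B).
√(2DS/H) = √(2 × 40,780 × 400 / 3.65) = 2989.663.
√((H+B)/B) = √((3.65+13.8)/13.8) = 1.1245.
Q* ≈ 3361.866.
S* = Q* · H/(H+B) = 3361.866 × 3.65/17.45 ≈ 703.198.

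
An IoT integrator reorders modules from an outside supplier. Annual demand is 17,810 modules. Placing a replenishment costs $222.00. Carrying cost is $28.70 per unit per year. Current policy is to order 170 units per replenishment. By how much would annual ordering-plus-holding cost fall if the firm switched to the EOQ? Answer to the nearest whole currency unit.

Extra cost ≈ $10,632 per year

EOQ = √(2DS/H) = √(2 × 17,810 × 222 / 28.7) ≈ 524.91.
Cost at Q* = (D/Q*)S + (Q*/2)H = √(2DSH) ≈ $15,064.84.
Cost at Q = 170: (17,810/170)×222 + (170/2)×28.7 = $23,257.76 + $2,439.50 = $25,697.26.
Excess = $25,697.26 − $15,064.84 = $10,632.43.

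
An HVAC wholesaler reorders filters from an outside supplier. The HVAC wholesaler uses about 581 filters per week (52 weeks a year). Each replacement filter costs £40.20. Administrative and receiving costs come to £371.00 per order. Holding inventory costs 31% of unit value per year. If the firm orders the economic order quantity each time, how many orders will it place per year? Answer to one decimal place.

Annual demand D = 581 × 52 = 30,212.
Holding cost H = 0.31 × £40.20 = £12.4620 per unit per year.
Q* = √(2DS/H) = √(2 × 30,212 × 371 / 12.462) ≈ 1341.21.
Orders per year = D / Q* = 30,212 / 1341.21 ≈ 22.526.

N ≈ 22.5 orders per year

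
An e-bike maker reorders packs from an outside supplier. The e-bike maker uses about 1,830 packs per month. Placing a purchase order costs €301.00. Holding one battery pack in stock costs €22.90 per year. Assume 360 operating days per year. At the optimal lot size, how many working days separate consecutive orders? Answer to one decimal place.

T ≈ 12.5 days

Annual demand D = 1,830 × 12 = 21,960.
EOQ = √(2DS/H) = √(2 × 21,960 × 301 / 22.9) ≈ 759.80.
Cycle time = Q*/D × 360 = 759.80 / 21,960 × 360 ≈ 12.456 days.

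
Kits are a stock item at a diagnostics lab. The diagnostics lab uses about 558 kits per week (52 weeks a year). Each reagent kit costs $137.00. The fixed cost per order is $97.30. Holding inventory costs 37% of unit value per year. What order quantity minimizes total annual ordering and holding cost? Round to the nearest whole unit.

Q* ≈ 334 kits

Annual demand D = 558 × 52 = 29,016.
Holding cost H = 0.37 × $137.00 = $50.6900 per unit per year.
EOQ = √(2DS / H) = √(2 × 29,016 × 97.3 / 50.69).
= √(5,646,513.6 / 50.69) = √111,393.0479 ≈ 333.756.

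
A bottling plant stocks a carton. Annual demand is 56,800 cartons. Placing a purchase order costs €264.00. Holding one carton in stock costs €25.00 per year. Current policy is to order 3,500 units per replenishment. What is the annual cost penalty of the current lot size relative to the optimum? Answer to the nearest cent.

Extra cost ≈ €20,652.60 per year

EOQ = √(2DS/H) = √(2 × 56,800 × 264 / 25) ≈ 1095.27.
Cost at Q* = (D/Q*)S + (Q*/2)H = √(2DSH) ≈ €27,381.75.
Cost at Q = 3,500: (56,800/3,500)×264 + (3,500/2)×25 = €4,284.34 + €43,750.00 = €48,034.34.
Excess = €48,034.34 − €27,381.75 = €20,652.60.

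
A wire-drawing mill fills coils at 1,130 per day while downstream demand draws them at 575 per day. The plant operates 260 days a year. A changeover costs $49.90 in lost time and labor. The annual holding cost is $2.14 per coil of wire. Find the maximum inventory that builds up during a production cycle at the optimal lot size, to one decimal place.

Annual demand D = 575 × 260 = 149,500.
Production build-up factor (1 − d/p) = 1 − 575/1,130 = 0.4912.
Q* = √(2DS / (H(1 − d/p))) = √(2 × 149,500 × 49.9 / (2.14 × 0.4912)).
= √(14,920,100 / 1.0511) ≈ 3767.660.
Maximum inventory = Q*(1 − d/p) = 3767.660 × 0.4912 ≈ 1850.488.

I_max ≈ 1,850.5 coils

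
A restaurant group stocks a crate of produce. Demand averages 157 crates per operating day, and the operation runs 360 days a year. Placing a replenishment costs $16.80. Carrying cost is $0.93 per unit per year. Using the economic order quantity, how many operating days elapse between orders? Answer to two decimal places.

Annual demand D = 157 × 360 = 56,520.
EOQ = √(2DS/H) = √(2 × 56,520 × 16.8 / 0.93) ≈ 1428.99.
Cycle time = Q*/D × 360 = 1428.99 / 56,520 × 360 ≈ 9.102 days.

T ≈ 9.10 days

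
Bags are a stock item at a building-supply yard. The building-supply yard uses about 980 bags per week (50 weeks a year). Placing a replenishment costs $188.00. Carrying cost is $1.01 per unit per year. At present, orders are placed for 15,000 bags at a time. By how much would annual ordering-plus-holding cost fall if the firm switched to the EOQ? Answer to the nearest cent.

Extra cost ≈ $3,875.41 per year

Annual demand D = 980 × 50 = 49,000.
EOQ = √(2DS/H) = √(2 × 49,000 × 188 / 1.01) ≈ 4271.02.
Cost at Q* = (D/Q*)S + (Q*/2)H = √(2DSH) ≈ $4,313.73.
Cost at Q = 15,000: (49,000/15,000)×188 + (15,000/2)×1.01 = $614.13 + $7,575.00 = $8,189.13.
Excess = $8,189.13 − $4,313.73 = $3,875.41.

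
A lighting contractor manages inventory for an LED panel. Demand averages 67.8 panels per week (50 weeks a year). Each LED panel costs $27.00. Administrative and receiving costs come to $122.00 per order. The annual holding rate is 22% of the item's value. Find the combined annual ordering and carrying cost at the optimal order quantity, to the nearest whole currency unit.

Annual demand D = 67.8 × 50 = 3,390.
Holding cost H = 0.22 × $27.00 = $5.9400 per unit per year.
The optimal lot size = √(2DS/H) = √(2 × 3,390 × 122 / 5.94) ≈ 373.17.
At Q*, ordering cost (D/Q*)S equals holding cost (Q*/2)H, each = √(DSH/2).
Minimum total = √(2DSH) = √(2 × 3,390 × 122 × 5.94) ≈ 2216.603.

TC* ≈ $2,217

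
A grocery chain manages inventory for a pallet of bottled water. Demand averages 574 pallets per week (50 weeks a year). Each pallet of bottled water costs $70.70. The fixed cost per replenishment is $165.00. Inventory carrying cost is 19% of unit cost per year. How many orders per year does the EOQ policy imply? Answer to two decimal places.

N ≈ 34.18 orders per year

Annual demand D = 574 × 50 = 28,700.
Holding cost H = 0.19 × $70.70 = $13.4330 per unit per year.
EOQ = √(2DS/H) = √(2 × 28,700 × 165 / 13.433) ≈ 839.68.
Orders per year = D / Q* = 28,700 / 839.68 ≈ 34.180.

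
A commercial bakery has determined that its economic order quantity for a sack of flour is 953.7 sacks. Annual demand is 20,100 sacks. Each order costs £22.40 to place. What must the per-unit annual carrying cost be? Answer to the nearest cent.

Squaring Q* = √(2DS/H) gives Q*² = 2DS/H.
From Q* = √(2DS/H): H = 2DS / Q*² = 2 × 20,100 × 22.4 / 953.7² = 0.9900.

H ≈ £0.99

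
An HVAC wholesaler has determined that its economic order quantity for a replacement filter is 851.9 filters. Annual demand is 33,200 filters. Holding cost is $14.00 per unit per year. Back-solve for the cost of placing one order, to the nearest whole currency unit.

S ≈ $153

Invert the EOQ relation Q*² = 2DS/H.
From Q* = √(2DS/H): S = Q*²H / (2D) = 851.9² × 14 / (2 × 33,200) = 153.0161.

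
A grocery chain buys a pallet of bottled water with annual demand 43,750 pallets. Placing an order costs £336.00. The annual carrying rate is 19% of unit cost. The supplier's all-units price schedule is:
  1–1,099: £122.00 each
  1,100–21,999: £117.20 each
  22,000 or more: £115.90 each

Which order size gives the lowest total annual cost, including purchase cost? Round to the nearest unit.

Q* ≈ 1,149 pallets

Holding cost per unit per year at price C is H = 0.19·C.
Evaluate total cost at each tier's feasible EOQ or, if the EOQ is below the tier, at the tier's minimum quantity.
Tier 1 (£122.00): EOQ = 1126.2 exceeds tier's upper bound 1099, so this tier is dominated.
EOQ at £117.20 = 1149.0 (feasible in tier 2): TC = 43,750×£117.20 + (43,750/1149.0)×336 + (1149.0/2)×0.19×£117.20 = £5,153,086.70.
EOQ at £115.90 = 1155.5 < 22000, so use break Q=22000: TC = 43,750×£115.90 + (43,750/22000.0)×336 + (22000.0/2)×0.19×£115.90 = £5,313,524.18.
Lowest total cost is £5,153,086.70 at Q = 1149.0.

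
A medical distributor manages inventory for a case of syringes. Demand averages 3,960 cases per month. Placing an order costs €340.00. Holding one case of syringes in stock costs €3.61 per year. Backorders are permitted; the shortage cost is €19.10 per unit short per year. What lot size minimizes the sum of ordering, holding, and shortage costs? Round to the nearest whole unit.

Annual demand D = 3,960 × 12 = 47,520.
With planned backorders, Q* = √(2DS/H) · √((H+B)/B).
√(2DS/H) = √(2 × 47,520 × 340 / 3.61) = 2991.845.
√((H+B)/B) = √((3.61+19.1)/19.1) = 1.0904.
Q* ≈ 3262.353.

Q* ≈ 3,262 cases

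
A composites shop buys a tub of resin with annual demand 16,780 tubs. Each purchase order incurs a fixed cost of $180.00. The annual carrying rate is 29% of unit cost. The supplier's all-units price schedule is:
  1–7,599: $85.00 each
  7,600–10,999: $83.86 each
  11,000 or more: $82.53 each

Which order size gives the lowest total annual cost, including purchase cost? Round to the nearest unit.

Holding cost per unit per year at price C is H = 0.29·C.
For each price level, check whether its EOQ is feasible; otherwise the best quantity at that price is the breakpoint.
EOQ at $85.00 = 495.0 (feasible in tier 1): TC = 16,780×$85.00 + (16,780/495.0)×180 + (495.0/2)×0.29×$85.00 = $1,438,502.69.
EOQ at $83.86 = 498.4 < 7600, so use break Q=7600: TC = 16,780×$83.86 + (16,780/7600.0)×180 + (7600.0/2)×0.29×$83.86 = $1,499,981.94.
EOQ at $82.53 = 502.4 < 11000, so use break Q=11000: TC = 16,780×$82.53 + (16,780/11000.0)×180 + (11000.0/2)×0.29×$82.53 = $1,516,763.33.
Lowest total cost is $1,438,502.69 at Q = 495.0.

Q* ≈ 495 tubs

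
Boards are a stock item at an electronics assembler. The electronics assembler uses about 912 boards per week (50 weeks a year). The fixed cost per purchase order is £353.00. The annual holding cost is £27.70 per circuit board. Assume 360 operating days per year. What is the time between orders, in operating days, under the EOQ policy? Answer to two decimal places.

T ≈ 8.51 days

Annual demand D = 912 × 50 = 45,600.
EOQ = √(2DS/H) = √(2 × 45,600 × 353 / 27.7) ≈ 1078.06.
Cycle time = Q*/D × 360 = 1078.06 / 45,600 × 360 ≈ 8.511 days.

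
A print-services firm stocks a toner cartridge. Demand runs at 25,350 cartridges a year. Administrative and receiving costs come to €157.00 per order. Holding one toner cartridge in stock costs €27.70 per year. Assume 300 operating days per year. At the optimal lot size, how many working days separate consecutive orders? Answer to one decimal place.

Q* = √(2DS/H) = √(2 × 25,350 × 157 / 27.7) ≈ 536.06.
Cycle time = Q*/D × 300 = 536.06 / 25,350 × 300 ≈ 6.344 days.

T ≈ 6.3 days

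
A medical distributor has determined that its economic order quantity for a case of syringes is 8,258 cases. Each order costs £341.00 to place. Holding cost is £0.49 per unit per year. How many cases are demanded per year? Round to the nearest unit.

D ≈ 48,996 cases per year

Squaring Q* = √(2DS/H) gives Q*² = 2DS/H.
From Q* = √(2DS/H): D = Q*²H / (2S) = 8,258² × 0.49 / (2 × 341) = 48996.094.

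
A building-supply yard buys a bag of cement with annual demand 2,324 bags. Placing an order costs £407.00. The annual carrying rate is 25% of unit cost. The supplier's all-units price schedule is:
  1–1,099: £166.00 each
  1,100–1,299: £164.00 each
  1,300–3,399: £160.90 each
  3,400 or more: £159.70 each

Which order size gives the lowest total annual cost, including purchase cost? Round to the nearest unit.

Q* ≈ 214 bags

Holding cost per unit per year at price C is H = 0.25·C.
For each price level, check whether its EOQ is feasible; otherwise the best quantity at that price is the breakpoint.
EOQ at £166.00 = 213.5 (feasible in tier 1): TC = 2,324×£166.00 + (2,324/213.5)×407 + (213.5/2)×0.25×£166.00 = £394,644.42.
EOQ at £164.00 = 214.8 < 1100, so use break Q=1100: TC = 2,324×£164.00 + (2,324/1100.0)×407 + (1100.0/2)×0.25×£164.00 = £404,545.88.
EOQ at £160.90 = 216.9 < 1300, so use break Q=1300: TC = 2,324×£160.90 + (2,324/1300.0)×407 + (1300.0/2)×0.25×£160.90 = £400,805.44.
EOQ at £159.70 = 217.7 < 3400, so use break Q=3400: TC = 2,324×£159.70 + (2,324/3400.0)×407 + (3400.0/2)×0.25×£159.70 = £439,293.50.
Lowest total cost is £394,644.42 at Q = 213.5.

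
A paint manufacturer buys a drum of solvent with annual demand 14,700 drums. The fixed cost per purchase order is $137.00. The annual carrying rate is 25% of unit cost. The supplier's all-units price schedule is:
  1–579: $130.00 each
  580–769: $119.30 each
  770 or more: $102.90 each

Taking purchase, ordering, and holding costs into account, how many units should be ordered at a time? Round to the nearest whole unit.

Holding cost per unit per year at price C is H = 0.25·C.
Candidates are each tier's EOQ (if it falls in that tier) and each price-break quantity.
EOQ at $130.00 = 352.0 (feasible in tier 1): TC = 14,700×$130.00 + (14,700/352.0)×137 + (352.0/2)×0.25×$130.00 = $1,922,441.31.
EOQ at $119.30 = 367.5 < 580, so use break Q=580: TC = 14,700×$119.30 + (14,700/580.0)×137 + (580.0/2)×0.25×$119.30 = $1,765,831.49.
EOQ at $102.90 = 395.7 < 770, so use break Q=770: TC = 14,700×$102.90 + (14,700/770.0)×137 + (770.0/2)×0.25×$102.90 = $1,525,149.58.
Lowest total cost is $1,525,149.58 at Q = 770.0.

Q* ≈ 770 drums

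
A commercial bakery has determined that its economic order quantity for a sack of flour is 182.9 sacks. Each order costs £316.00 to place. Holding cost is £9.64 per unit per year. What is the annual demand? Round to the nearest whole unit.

Squaring Q* = √(2DS/H) gives Q*² = 2DS/H.
From Q* = √(2DS/H): D = Q*²H / (2S) = 182.9² × 9.64 / (2 × 316) = 510.255.

D ≈ 510 sacks per year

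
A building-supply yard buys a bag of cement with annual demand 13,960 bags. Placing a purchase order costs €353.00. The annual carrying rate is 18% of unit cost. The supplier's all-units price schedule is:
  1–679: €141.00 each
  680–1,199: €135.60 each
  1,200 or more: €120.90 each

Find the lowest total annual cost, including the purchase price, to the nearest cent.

Holding cost per unit per year at price C is H = 0.18·C.
For each price level, check whether its EOQ is feasible; otherwise the best quantity at that price is the breakpoint.
EOQ at €141.00 = 623.2 (feasible in tier 1): TC = 13,960×€141.00 + (13,960/623.2)×353 + (623.2/2)×0.18×€141.00 = €1,984,175.79.
EOQ at €135.60 = 635.4 < 680, so use break Q=680: TC = 13,960×€135.60 + (13,960/680.0)×353 + (680.0/2)×0.18×€135.60 = €1,908,521.60.
EOQ at €120.90 = 673.0 < 1200, so use break Q=1200: TC = 13,960×€120.90 + (13,960/1200.0)×353 + (1200.0/2)×0.18×€120.90 = €1,704,927.77.
Lowest total cost among the candidates is at Q = 1200.0.

TC* ≈ €1,704,927.77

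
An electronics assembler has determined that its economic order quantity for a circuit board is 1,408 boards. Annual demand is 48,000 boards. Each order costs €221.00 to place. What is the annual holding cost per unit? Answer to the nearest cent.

Invert the EOQ relation Q*² = 2DS/H.
From Q* = √(2DS/H): H = 2DS / Q*² = 2 × 48,000 × 221 / 1,408² = 10.7018.

H ≈ €10.70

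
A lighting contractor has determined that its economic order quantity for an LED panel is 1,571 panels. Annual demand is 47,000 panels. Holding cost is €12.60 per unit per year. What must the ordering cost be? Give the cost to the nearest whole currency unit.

S ≈ €331

Squaring Q* = √(2DS/H) gives Q*² = 2DS/H.
From Q* = √(2DS/H): S = Q*²H / (2D) = 1,571² × 12.6 / (2 × 47,000) = 330.8225.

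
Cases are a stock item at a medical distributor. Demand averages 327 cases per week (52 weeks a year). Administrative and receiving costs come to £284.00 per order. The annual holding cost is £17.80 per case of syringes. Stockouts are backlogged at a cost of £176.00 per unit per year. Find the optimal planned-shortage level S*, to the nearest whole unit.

S* ≈ 71 cases

Annual demand D = 327 × 52 = 17,004.
With planned backorders, Q* = √(2DS/H) · √((H+B)/B).
√(2DS/H) = √(2 × 17,004 × 284 / 17.8) = 736.614.
√((H+B)/B) = √((17.8+176)/176) = 1.0494.
Q* ≈ 772.966.
S* = Q* · H/(H+B) = 772.966 × 17.8/193.8 ≈ 70.995.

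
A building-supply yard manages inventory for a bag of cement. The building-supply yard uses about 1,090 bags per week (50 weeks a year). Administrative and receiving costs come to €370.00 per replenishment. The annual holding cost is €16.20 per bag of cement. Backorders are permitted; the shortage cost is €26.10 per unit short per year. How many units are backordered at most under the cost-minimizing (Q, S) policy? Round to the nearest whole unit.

S* ≈ 769 bags

Annual demand D = 1,090 × 50 = 54,500.
With planned backorders, Q* = √(2DS/H) · √((H+B)/B).
√(2DS/H) = √(2 × 54,500 × 370 / 16.2) = 1577.817.
√((H+B)/B) = √((16.2+26.1)/26.1) = 1.2731.
Q* ≈ 2008.660.
S* = Q* · H/(H+B) = 2008.660 × 16.2/42.3 ≈ 769.274.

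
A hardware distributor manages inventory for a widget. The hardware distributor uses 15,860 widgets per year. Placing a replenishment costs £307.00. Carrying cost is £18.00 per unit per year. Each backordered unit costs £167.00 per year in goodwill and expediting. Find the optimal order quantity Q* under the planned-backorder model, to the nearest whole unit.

Q* ≈ 774 widgets

With planned backorders, Q* = √(2DS/H) · √((H+B)/B).
√(2DS/H) = √(2 × 15,860 × 307 / 18) = 735.529.
√((H+B)/B) = √((18+167)/167) = 1.0525.
Q* ≈ 774.154.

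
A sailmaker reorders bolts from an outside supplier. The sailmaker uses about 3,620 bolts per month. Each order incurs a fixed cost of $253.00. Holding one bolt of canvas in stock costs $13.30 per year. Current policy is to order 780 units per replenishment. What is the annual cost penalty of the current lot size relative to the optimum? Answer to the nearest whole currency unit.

Annual demand D = 3,620 × 12 = 43,440.
EOQ = √(2DS/H) = √(2 × 43,440 × 253 / 13.3) ≈ 1285.57.
Cost at Q* = (D/Q*)S + (Q*/2)H = √(2DSH) ≈ $17,098.03.
Cost at Q = 780: (43,440/780)×253 + (780/2)×13.3 = $14,090.15 + $5,187.00 = $19,277.15.
Excess = $19,277.15 − $17,098.03 = $2,179.13.

Extra cost ≈ $2,179 per year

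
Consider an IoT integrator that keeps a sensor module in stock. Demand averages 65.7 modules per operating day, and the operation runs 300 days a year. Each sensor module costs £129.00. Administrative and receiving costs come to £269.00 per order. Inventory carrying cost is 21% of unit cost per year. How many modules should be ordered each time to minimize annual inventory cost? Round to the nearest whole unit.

Annual demand D = 65.7 × 300 = 19,710.
Holding cost H = 0.21 × £129.00 = £27.0900 per unit per year.
EOQ = √(2DS / H) = √(2 × 19,710 × 269 / 27.09).
= √(10,603,980 / 27.09) = √391,435.2159 ≈ 625.648.

Q* ≈ 626 modules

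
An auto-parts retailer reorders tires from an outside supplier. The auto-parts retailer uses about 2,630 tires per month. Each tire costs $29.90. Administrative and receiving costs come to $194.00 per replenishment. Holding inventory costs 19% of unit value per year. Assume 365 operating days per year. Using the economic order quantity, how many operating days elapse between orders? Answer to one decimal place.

T ≈ 17.0 days

Annual demand D = 2,630 × 12 = 31,560.
Holding cost H = 0.19 × $29.90 = $5.6810 per unit per year.
Q* = √(2DS/H) = √(2 × 31,560 × 194 / 5.681) ≈ 1468.16.
Cycle time = Q*/D × 365 = 1468.16 / 31,560 × 365 ≈ 16.980 days.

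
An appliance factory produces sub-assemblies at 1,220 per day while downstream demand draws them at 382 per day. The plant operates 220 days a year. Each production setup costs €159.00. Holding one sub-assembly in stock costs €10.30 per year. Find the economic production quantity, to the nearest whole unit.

Annual demand D = 382 × 220 = 84,040.
Production build-up factor (1 − d/p) = 1 − 382/1,220 = 0.6869.
Q* = √(2DS / (H(1 − d/p))) = √(2 × 84,040 × 159 / (10.3 × 0.6869)).
= √(26,724,720 / 7.0749) ≈ 1943.551.

Q* ≈ 1,944 sub-assemblies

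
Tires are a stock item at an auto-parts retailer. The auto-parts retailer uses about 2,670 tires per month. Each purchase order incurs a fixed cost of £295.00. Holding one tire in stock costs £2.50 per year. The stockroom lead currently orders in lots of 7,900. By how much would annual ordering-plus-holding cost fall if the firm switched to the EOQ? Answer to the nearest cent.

Extra cost ≈ £4,196.91 per year

Annual demand D = 2,670 × 12 = 32,040.
EOQ = √(2DS/H) = √(2 × 32,040 × 295 / 2.5) ≈ 2749.81.
Cost at Q* = (D/Q*)S + (Q*/2)H = √(2DSH) ≈ £6,874.52.
Cost at Q = 7,900: (32,040/7,900)×295 + (7,900/2)×2.5 = £1,196.43 + £9,875.00 = £11,071.43.
Excess = £11,071.43 − £6,874.52 = £4,196.91.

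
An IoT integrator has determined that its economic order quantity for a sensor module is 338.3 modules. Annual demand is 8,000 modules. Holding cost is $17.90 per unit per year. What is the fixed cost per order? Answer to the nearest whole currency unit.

S ≈ $128

Invert the EOQ relation Q*² = 2DS/H.
From Q* = √(2DS/H): S = Q*²H / (2D) = 338.3² × 17.9 / (2 × 8,000) = 128.0375.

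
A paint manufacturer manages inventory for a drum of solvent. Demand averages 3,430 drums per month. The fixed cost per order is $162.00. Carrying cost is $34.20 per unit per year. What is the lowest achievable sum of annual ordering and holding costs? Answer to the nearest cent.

TC* ≈ $21,356.16

Annual demand D = 3,430 × 12 = 41,160.
The optimal lot size = √(2DS/H) = √(2 × 41,160 × 162 / 34.2) ≈ 624.45.
At Q*, ordering cost (D/Q*)S equals holding cost (Q*/2)H, each = √(DSH/2).
Minimum total = √(2DSH) = √(2 × 41,160 × 162 × 34.2) ≈ 21356.164.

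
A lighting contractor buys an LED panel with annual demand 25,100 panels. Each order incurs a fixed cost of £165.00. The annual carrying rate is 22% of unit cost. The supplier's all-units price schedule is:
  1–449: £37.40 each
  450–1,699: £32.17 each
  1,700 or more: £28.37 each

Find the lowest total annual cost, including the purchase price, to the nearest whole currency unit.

TC* ≈ £719,828

Holding cost per unit per year at price C is H = 0.22·C.
For each price level, check whether its EOQ is feasible; otherwise the best quantity at that price is the breakpoint.
Tier 1 (£37.40): EOQ = 1003.3 exceeds tier's upper bound 449, so this tier is dominated.
EOQ at £32.17 = 1081.8 (feasible in tier 2): TC = 25,100×£32.17 + (25,100/1081.8)×165 + (1081.8/2)×0.22×£32.17 = £815,123.51.
EOQ at £28.37 = 1152.0 < 1700, so use break Q=1700: TC = 25,100×£28.37 + (25,100/1700.0)×165 + (1700.0/2)×0.22×£28.37 = £719,828.37.
Lowest total cost among the candidates is at Q = 1700.0.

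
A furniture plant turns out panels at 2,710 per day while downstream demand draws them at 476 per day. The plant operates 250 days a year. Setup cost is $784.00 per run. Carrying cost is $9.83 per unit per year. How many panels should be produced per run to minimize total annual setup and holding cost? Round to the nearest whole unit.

Q* ≈ 4,799 panels

Annual demand D = 476 × 250 = 119,000.
Production build-up factor (1 − d/p) = 1 − 476/2,710 = 0.8244.
Q* = √(2DS / (H(1 − d/p))) = √(2 × 119,000 × 784 / (9.83 × 0.8244)).
= √(186,592,000 / 8.1034) ≈ 4798.581.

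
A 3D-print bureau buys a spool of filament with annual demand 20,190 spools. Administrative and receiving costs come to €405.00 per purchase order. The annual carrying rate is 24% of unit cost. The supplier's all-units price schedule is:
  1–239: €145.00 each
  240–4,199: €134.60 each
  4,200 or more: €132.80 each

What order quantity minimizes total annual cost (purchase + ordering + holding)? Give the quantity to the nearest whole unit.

Q* ≈ 712 spools

Holding cost per unit per year at price C is H = 0.24·C.
For each price level, check whether its EOQ is feasible; otherwise the best quantity at that price is the breakpoint.
Tier 1 (€145.00): EOQ = 685.5 exceeds tier's upper bound 239, so this tier is dominated.
EOQ at €134.60 = 711.5 (feasible in tier 2): TC = 20,190×€134.60 + (20,190/711.5)×405 + (711.5/2)×0.24×€134.60 = €2,740,558.70.
EOQ at €132.80 = 716.3 < 4200, so use break Q=4200: TC = 20,190×€132.80 + (20,190/4200.0)×405 + (4200.0/2)×0.24×€132.80 = €2,750,110.09.
Lowest total cost is €2,740,558.70 at Q = 711.5.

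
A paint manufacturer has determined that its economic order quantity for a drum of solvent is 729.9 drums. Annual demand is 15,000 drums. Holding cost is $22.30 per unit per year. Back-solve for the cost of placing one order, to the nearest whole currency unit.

Squaring Q* = √(2DS/H) gives Q*² = 2DS/H.
From Q* = √(2DS/H): S = Q*²H / (2D) = 729.9² × 22.3 / (2 × 15,000) = 396.0138.

S ≈ $396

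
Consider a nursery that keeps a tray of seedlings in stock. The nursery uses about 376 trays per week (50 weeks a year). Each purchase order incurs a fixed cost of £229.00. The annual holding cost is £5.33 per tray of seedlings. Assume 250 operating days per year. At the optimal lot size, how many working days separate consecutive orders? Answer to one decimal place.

T ≈ 16.9 days

Annual demand D = 376 × 50 = 18,800.
The optimal lot size = √(2DS/H) = √(2 × 18,800 × 229 / 5.33) ≈ 1271.01.
Cycle time = Q*/D × 250 = 1271.01 / 18,800 × 250 ≈ 16.902 days.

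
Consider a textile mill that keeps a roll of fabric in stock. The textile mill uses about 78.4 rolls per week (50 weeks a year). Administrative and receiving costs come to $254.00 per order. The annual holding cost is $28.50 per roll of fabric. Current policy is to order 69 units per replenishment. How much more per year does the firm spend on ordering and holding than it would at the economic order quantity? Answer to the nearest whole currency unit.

Extra cost ≈ $7,880 per year

Annual demand D = 78.4 × 50 = 3,920.
EOQ = √(2DS/H) = √(2 × 3,920 × 254 / 28.5) ≈ 264.33.
Cost at Q* = (D/Q*)S + (Q*/2)H = √(2DSH) ≈ $7,533.51.
Cost at Q = 69: (3,920/69)×254 + (69/2)×28.5 = $14,430.14 + $983.25 = $15,413.39.
Excess = $15,413.39 − $7,533.51 = $7,879.89.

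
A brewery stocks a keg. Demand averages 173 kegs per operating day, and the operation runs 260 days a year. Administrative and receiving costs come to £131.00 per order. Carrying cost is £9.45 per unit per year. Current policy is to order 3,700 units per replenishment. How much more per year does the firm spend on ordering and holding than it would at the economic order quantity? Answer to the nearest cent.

Annual demand D = 173 × 260 = 44,980.
EOQ = √(2DS/H) = √(2 × 44,980 × 131 / 9.45) ≈ 1116.72.
Cost at Q* = (D/Q*)S + (Q*/2)H = √(2DSH) ≈ £10,553.01.
Cost at Q = 3,700: (44,980/3,700)×131 + (3,700/2)×9.45 = £1,592.54 + £17,482.50 = £19,075.04.
Excess = £19,075.04 − £10,553.01 = £8,522.03.

Extra cost ≈ £8,522.03 per year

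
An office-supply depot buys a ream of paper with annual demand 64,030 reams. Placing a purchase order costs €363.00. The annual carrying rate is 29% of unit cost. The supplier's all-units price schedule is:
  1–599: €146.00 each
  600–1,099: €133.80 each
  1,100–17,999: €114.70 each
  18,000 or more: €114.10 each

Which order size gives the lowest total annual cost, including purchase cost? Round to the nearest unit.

Holding cost per unit per year at price C is H = 0.29·C.
For each price level, check whether its EOQ is feasible; otherwise the best quantity at that price is the breakpoint.
Tier 1 (€146.00): EOQ = 1047.8 exceeds tier's upper bound 599, so this tier is dominated.
EOQ at €133.80 = 1094.5 (feasible in tier 2): TC = 64,030×€133.80 + (64,030/1094.5)×363 + (1094.5/2)×0.29×€133.80 = €8,609,684.47.
EOQ at €114.70 = 1182.2 (feasible in tier 3): TC = 64,030×€114.70 + (64,030/1182.2)×363 + (1182.2/2)×0.29×€114.70 = €7,383,563.47.
EOQ at €114.10 = 1185.3 < 18000, so use break Q=18000: TC = 64,030×€114.10 + (64,030/18000.0)×363 + (18000.0/2)×0.29×€114.10 = €7,604,915.27.
Lowest total cost is €7,383,563.47 at Q = 1182.2.

Q* ≈ 1,182 reams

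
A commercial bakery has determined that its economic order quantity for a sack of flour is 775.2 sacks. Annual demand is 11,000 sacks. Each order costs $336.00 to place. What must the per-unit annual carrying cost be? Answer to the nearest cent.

Invert the EOQ relation Q*² = 2DS/H.
From Q* = √(2DS/H): H = 2DS / Q*² = 2 × 11,000 × 336 / 775.2² = 12.3008.

H ≈ $12.30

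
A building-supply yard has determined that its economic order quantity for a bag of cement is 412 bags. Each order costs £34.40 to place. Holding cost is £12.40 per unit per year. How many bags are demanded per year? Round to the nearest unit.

Invert the EOQ relation Q*² = 2DS/H.
From Q* = √(2DS/H): D = Q*²H / (2S) = 412² × 12.4 / (2 × 34.4) = 30593.395.

D ≈ 30,593 bags per year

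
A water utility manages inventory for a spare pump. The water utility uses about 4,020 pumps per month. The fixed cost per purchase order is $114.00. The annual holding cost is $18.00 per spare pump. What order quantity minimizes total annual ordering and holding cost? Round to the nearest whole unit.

Q* ≈ 782 pumps

Annual demand D = 4,020 × 12 = 48,240.
EOQ = √(2DS / H) = √(2 × 48,240 × 114 / 18).
= √(10,998,720 / 18) = √611,040 ≈ 781.690.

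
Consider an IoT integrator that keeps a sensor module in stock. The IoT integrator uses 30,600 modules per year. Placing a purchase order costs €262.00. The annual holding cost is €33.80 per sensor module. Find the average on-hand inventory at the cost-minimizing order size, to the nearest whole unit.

Average inventory ≈ 344 modules

Q* = √(2DS/H) = √(2 × 30,600 × 262 / 33.8) ≈ 688.76.
Average inventory = Q*/2 ≈ 688.76 / 2 = 344.380.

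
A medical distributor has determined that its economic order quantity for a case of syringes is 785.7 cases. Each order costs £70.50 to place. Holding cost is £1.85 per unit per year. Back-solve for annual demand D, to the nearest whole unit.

Invert the EOQ relation Q*² = 2DS/H.
From Q* = √(2DS/H): D = Q*²H / (2S) = 785.7² × 1.85 / (2 × 70.5) = 8099.648.

D ≈ 8,100 cases per year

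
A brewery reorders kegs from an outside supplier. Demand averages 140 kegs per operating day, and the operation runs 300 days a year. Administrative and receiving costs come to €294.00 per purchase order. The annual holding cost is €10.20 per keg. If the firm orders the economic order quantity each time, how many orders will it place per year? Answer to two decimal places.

Annual demand D = 140 × 300 = 42,000.
The optimal lot size = √(2DS/H) = √(2 × 42,000 × 294 / 10.2) ≈ 1556.01.
Orders per year = D / Q* = 42,000 / 1556.01 ≈ 26.992.

N ≈ 26.99 orders per year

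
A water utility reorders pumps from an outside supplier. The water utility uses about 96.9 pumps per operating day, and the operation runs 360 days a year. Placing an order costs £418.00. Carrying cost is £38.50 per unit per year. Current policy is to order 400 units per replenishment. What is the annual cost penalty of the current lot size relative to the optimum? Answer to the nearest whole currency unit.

Annual demand D = 96.9 × 360 = 34,884.
EOQ = √(2DS/H) = √(2 × 34,884 × 418 / 38.5) ≈ 870.33.
Cost at Q* = (D/Q*)S + (Q*/2)H = √(2DSH) ≈ £33,507.86.
Cost at Q = 400: (34,884/400)×418 + (400/2)×38.5 = £36,453.78 + £7,700.00 = £44,153.78.
Excess = £44,153.78 − £33,507.86 = £10,645.92.

Extra cost ≈ £10,646 per year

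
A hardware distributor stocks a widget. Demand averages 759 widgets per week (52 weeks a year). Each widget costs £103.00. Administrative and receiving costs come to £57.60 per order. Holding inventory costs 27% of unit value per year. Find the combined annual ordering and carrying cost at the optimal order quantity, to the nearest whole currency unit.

TC* ≈ £11,245

Annual demand D = 759 × 52 = 39,468.
Holding cost H = 0.27 × £103.00 = £27.8100 per unit per year.
Q* = √(2DS/H) = √(2 × 39,468 × 57.6 / 27.81) ≈ 404.34.
At Q*, ordering cost (D/Q*)S equals holding cost (Q*/2)H, each = √(DSH/2).
Minimum total = √(2DSH) = √(2 × 39,468 × 57.6 × 27.81) ≈ 11244.737.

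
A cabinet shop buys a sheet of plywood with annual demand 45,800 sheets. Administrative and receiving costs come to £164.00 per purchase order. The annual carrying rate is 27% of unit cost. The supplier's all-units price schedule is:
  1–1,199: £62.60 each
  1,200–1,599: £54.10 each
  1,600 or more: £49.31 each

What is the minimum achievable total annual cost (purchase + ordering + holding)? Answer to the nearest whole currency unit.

TC* ≈ £2,273,743

Holding cost per unit per year at price C is H = 0.27·C.
For each price level, check whether its EOQ is feasible; otherwise the best quantity at that price is the breakpoint.
EOQ at £62.60 = 942.8 (feasible in tier 1): TC = 45,800×£62.60 + (45,800/942.8)×164 + (942.8/2)×0.27×£62.60 = £2,883,014.51.
EOQ at £54.10 = 1014.1 < 1200, so use break Q=1200: TC = 45,800×£54.10 + (45,800/1200.0)×164 + (1200.0/2)×0.27×£54.10 = £2,492,803.53.
EOQ at £49.31 = 1062.2 < 1600, so use break Q=1600: TC = 45,800×£49.31 + (45,800/1600.0)×164 + (1600.0/2)×0.27×£49.31 = £2,273,743.46.
Lowest total cost among the candidates is at Q = 1600.0.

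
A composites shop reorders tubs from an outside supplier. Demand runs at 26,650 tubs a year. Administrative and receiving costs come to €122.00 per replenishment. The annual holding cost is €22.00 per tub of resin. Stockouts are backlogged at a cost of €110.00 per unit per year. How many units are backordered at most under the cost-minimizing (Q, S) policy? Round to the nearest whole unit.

S* ≈ 99 tubs

With planned backorders, Q* = √(2DS/H) · √((H+B)/B).
√(2DS/H) = √(2 × 26,650 × 122 / 22) = 543.666.
√((H+B)/B) = √((22+110)/110) = 1.0954.
Q* ≈ 595.556.
S* = Q* · H/(H+B) = 595.556 × 22/132 ≈ 99.259.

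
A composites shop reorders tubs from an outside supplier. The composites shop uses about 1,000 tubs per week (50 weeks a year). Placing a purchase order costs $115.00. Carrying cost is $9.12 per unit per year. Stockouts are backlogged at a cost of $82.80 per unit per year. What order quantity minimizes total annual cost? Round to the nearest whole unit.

Annual demand D = 1,000 × 50 = 50,000.
With planned backorders, Q* = √(2DS/H) · √((H+B)/B).
√(2DS/H) = √(2 × 50,000 × 115 / 9.12) = 1122.927.
√((H+B)/B) = √((9.12+82.8)/82.8) = 1.0536.
Q* ≈ 1183.154.

Q* ≈ 1,183 tubs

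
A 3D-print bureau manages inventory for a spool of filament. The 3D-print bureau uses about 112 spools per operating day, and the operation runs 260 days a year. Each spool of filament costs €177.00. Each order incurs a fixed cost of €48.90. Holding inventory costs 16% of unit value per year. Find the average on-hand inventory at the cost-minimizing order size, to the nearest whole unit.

Annual demand D = 112 × 260 = 29,120.
Holding cost H = 0.16 × €177.00 = €28.3200 per unit per year.
EOQ = √(2DS/H) = √(2 × 29,120 × 48.9 / 28.32) ≈ 317.12.
Average inventory = Q*/2 ≈ 317.12 / 2 = 158.558.

Average inventory ≈ 159 spools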